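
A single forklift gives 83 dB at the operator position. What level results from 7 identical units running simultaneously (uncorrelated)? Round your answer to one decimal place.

With 7 equal, uncorrelated contributions the intensity is 7× that of one unit, giving a rise of 10·log₁₀ 7.
L_total = 83 + 10·log₁₀(7) = 83 + 8.451 = 91.45 dB.

91.5 dB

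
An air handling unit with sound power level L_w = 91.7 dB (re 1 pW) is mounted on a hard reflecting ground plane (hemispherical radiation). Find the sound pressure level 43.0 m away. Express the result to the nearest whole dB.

The power spreads over a hemisphere of area 2π·r², so L_p = L_w − 10·log₁₀(2π·r²).
2π·r² = 1.162e+04 m², 10·log₁₀ of that is 40.651 dB.
L_p = 91.7 − 40.651 = 51.05 dB.

51 dB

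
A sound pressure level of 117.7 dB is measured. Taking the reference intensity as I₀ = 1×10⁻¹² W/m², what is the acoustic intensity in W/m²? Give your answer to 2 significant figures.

0.59 W/m²

I/I₀ = 10^(117.7/10) = 5.888e+11, so I = 5.888e+11 × 10⁻¹² W/m².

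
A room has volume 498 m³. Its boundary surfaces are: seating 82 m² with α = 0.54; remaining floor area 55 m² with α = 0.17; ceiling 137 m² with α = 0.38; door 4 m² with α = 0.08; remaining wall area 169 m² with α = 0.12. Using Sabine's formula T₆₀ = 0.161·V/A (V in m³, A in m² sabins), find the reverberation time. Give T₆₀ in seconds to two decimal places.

A = Σ Sᵢαᵢ = 82·0.54 + 55·0.17 + 137·0.38 + 4·0.08 + 169·0.12 = 126.29 m².
T₆₀ = 0.161·V/A = 0.161·498/126.29 = 0.635 s.

0.63 s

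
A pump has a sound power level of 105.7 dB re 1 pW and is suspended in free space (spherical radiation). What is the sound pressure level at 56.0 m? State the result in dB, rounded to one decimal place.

The power spreads over a sphere of area 4π·r², so L_p = L_w − 10·log₁₀(4π·r²).
4π·r² = 3.941e+04 m², 10·log₁₀ of that is 45.956 dB.
L_p = 105.7 − 45.956 = 59.74 dB.

59.7 dB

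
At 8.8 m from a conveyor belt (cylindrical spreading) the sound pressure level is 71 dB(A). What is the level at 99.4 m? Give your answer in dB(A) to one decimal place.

For a line source, L₂ = L₁ − 10·log₁₀(r₂/r₁).
L₂ = 71 − 10·log₁₀(99.4/8.8) = 71 − 10.529 = 60.47 dB(A).

60.5 dB(A)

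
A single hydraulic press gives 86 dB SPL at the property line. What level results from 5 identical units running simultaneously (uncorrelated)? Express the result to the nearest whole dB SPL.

With 5 equal, uncorrelated contributions the intensity is 5× that of one unit, giving a rise of 10·log₁₀ 5.
L_total = 86 + 10·log₁₀(5) = 86 + 6.990 = 92.99 dB SPL.

93 dB SPL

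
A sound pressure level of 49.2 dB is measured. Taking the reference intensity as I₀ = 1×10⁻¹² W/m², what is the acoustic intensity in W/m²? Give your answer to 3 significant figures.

8.32e-08 W/m²

L = 10·log₁₀(I/I₀) ⇒ I = I₀·10^(L/10) = 10⁻¹² × 10^4.92.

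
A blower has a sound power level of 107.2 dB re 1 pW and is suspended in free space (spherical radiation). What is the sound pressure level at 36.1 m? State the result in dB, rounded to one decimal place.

Free-field spherical radiation: L_p = L_w − 10·log₁₀(4π·r²), r = 36.1 m.
4π·r² = 1.638e+04 m², 10·log₁₀ of that is 42.142 dB.
L_p = 107.2 − 42.142 = 65.06 dB.

65.1 dB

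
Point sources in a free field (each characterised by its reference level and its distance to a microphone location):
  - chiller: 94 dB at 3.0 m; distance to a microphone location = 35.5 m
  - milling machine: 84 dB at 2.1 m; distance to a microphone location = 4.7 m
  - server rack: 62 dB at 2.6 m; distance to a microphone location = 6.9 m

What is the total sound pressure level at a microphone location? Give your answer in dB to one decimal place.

78.3 dB

Propagate each source to the receiver with L = L_ref − 20·log₁₀(r/r_ref), then add intensities.
chiller: 94 − 20·log₁₀(35.5/3.0) = 94 − 21.46 = 72.54 dB.
milling machine: 84 − 20·log₁₀(4.7/2.1) = 84 − 7.00 = 77.00 dB.
server rack: 62 − 20·log₁₀(6.9/2.6) = 62 − 8.48 = 53.52 dB.
Σ 10^(L/10) = 6.831e+07 → L_total = 10·log₁₀(6.831e+07) = 78.34 dB.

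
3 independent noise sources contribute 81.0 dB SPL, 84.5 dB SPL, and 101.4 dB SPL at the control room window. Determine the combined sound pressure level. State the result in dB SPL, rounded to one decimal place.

101.5 dB SPL

Incoherent sources combine by intensity addition: L_total = 10·log₁₀(Σ 10^(L_i/10)).
Σ 10^(L/10) = 10^(81.0/10) + 10^(84.5/10) + 10^(101.4/10) = 1.421e+10.
L_total = 10·log₁₀(1.421e+10) = 101.53 dB SPL.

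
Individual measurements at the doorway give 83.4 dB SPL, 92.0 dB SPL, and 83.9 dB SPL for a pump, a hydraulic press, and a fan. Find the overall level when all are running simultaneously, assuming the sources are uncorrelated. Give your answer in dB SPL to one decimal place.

Incoherent sources combine by intensity addition: L_total = 10·log₁₀(Σ 10^(L_i/10)).
Σ 10^(L/10) = 10^(83.4/10) + 10^(92.0/10) + 10^(83.9/10) = 2.049e+09.
L_total = 10·log₁₀(2.049e+09) = 93.12 dB SPL.

93.1 dB SPL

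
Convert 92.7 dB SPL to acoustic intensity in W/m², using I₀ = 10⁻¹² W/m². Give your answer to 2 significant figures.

0.0019 W/m²

I = I₀·10^(L/10) = 10⁻¹² × 10^(92.7/10) = 10^(-2.730).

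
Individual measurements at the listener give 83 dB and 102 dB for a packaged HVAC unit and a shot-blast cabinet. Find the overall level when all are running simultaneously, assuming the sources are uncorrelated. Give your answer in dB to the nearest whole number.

102 dB

For uncorrelated sources the intensities add, so convert each level to linear form, sum, and take 10·log₁₀ of the total.
Σ 10^(L/10) = 10^(83/10) + 10^(102/10) = 1.605e+10.
L_total = 10·log₁₀(1.605e+10) = 102.05 dB.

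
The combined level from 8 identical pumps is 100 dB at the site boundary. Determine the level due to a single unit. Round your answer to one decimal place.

91.0 dB

Dividing the total intensity by 8 lowers the level by 10·log₁₀ 8 = 9.031 dB: L₁ = 100 − 9.031.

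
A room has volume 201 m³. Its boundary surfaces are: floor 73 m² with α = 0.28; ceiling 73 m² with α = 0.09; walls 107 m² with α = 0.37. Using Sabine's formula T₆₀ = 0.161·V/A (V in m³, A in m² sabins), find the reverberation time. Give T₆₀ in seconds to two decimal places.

0.49 s

Summing Sᵢαᵢ: 73·0.28 + 73·0.09 + 107·0.37 = 66.60 m².
T₆₀ = 0.161·V/A = 0.161·201/66.60 = 0.486 s.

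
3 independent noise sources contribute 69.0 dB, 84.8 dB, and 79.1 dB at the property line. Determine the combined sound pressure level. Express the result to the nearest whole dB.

86 dB

Incoherent sources combine by intensity addition: L_total = 10·log₁₀(Σ 10^(L_i/10)).
Σ 10^(L/10) = 10^(69.0/10) + 10^(84.8/10) + 10^(79.1/10) = 3.912e+08.
L_total = 10·log₁₀(3.912e+08) = 85.92 dB.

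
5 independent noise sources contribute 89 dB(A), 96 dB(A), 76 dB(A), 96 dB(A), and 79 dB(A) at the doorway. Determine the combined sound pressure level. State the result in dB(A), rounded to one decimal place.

99.5 dB(A)

For uncorrelated sources the intensities add, so convert each level to linear form, sum, and take 10·log₁₀ of the total.
Σ 10^(L/10) = 10^(89/10) + 10^(96/10) + 10^(76/10) + 10^(96/10) + 10^(79/10) = 8.876e+09.
L_total = 10·log₁₀(8.876e+09) = 99.48 dB(A).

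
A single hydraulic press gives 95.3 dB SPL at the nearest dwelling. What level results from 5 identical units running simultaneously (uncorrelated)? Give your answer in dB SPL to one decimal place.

With 5 equal, uncorrelated contributions the intensity is 5× that of one unit, giving a rise of 10·log₁₀ 5.
L_total = 95.3 + 10·log₁₀(5) = 95.3 + 6.990 = 102.29 dB SPL.

102.3 dB SPL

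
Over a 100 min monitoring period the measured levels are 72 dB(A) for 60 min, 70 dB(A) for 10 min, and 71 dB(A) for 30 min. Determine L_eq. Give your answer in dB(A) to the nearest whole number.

72 dB(A)

L_eq = 10·log₁₀[(1/T)·Σ tᵢ·10^(Lᵢ/10)] with T = 100 min.
Σ tᵢ·10^(Lᵢ/10) = 60·10^(72/10) + 10·10^(70/10) + 30·10^(71/10) = 1.429e+09.
L_eq = 10·log₁₀(1.429e+09/100) = 71.55 dB(A).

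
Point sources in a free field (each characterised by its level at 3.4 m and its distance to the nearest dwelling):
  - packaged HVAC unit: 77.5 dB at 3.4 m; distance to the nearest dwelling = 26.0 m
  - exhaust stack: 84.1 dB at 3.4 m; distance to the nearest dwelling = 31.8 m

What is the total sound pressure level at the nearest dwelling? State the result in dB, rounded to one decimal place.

Apply inverse-square spreading to bring every level to the receiver, then sum 10^(L/10).
packaged HVAC unit: 77.5 − 20·log₁₀(26.0/3.4) = 77.5 − 17.67 = 59.83 dB.
exhaust stack: 84.1 − 20·log₁₀(31.8/3.4) = 84.1 − 19.42 = 64.68 dB.
Σ 10^(L/10) = 3.900e+06 → L_total = 10·log₁₀(3.900e+06) = 65.91 dB.

65.9 dB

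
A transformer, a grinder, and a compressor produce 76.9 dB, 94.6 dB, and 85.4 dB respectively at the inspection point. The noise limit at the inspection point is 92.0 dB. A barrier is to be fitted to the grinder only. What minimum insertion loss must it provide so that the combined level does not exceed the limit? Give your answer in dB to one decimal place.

Fixed contribution from the other sources: Σ 10^(L/10) = 10^(76.9/10) + 10^(85.4/10) = 3.957e+08 (85.97 dB).
To meet 92.0 dB overall, the treated grinder may contribute at most 10^(92.0/10) − 3.957e+08 = 1.189e+09, i.e. 90.75 dB.
Required insertion loss = 94.6 − 90.75 = 3.85 dB.

3.8 dB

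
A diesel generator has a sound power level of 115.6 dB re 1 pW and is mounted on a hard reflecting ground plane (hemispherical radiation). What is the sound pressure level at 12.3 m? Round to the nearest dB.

86 dB

Free-field hemispherical radiation: L_p = L_w − 10·log₁₀(2π·r²), r = 12.3 m.
2π·r² = 950.6 m², 10·log₁₀ of that is 29.780 dB.
L_p = 115.6 − 29.780 = 85.82 dB.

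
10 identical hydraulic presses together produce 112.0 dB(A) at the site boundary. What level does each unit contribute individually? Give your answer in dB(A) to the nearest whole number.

Dividing the total intensity by 10 lowers the level by 10·log₁₀ 10 = 10.000 dB: L₁ = 112.0 − 10.000.

102 dB(A)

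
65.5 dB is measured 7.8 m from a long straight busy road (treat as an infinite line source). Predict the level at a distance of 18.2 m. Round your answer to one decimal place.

61.8 dB

For a line source, L₂ = L₁ − 10·log₁₀(r₂/r₁).
L₂ = 65.5 − 10·log₁₀(18.2/7.8) = 65.5 − 3.680 = 61.82 dB.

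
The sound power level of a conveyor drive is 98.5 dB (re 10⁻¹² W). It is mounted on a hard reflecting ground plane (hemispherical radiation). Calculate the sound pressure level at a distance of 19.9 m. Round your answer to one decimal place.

The power spreads over a hemisphere of area 2π·r², so L_p = L_w − 10·log₁₀(2π·r²).
2π·r² = 2488 m², 10·log₁₀ of that is 33.959 dB.
L_p = 98.5 − 33.959 = 64.54 dB.

64.5 dB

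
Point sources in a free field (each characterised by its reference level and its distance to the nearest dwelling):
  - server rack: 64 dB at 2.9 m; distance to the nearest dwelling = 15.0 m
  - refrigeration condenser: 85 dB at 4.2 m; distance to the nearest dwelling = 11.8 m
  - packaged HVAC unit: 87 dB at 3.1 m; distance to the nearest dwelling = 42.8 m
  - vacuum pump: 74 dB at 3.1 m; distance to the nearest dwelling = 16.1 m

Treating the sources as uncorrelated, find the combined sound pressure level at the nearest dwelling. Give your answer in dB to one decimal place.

First find each source's level at the receiver (point-source: −20·log₁₀(r/r_ref)), then combine on an intensity basis.
server rack: 64 − 20·log₁₀(15.0/2.9) = 64 − 14.27 = 49.73 dB.
refrigeration condenser: 85 − 20·log₁₀(11.8/4.2) = 85 − 8.97 = 76.03 dB.
packaged HVAC unit: 87 − 20·log₁₀(42.8/3.1) = 87 − 22.80 = 64.20 dB.
vacuum pump: 74 − 20·log₁₀(16.1/3.1) = 74 − 14.31 = 59.69 dB.
Σ 10^(L/10) = 4.372e+07 → L_total = 10·log₁₀(4.372e+07) = 76.41 dB.

76.4 dB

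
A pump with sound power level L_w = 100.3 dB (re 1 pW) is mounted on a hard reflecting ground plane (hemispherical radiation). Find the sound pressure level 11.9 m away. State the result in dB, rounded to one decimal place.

70.8 dB

The power spreads over a hemisphere of area 2π·r², so L_p = L_w − 10·log₁₀(2π·r²).
2π·r² = 889.8 m², 10·log₁₀ of that is 29.493 dB.
L_p = 100.3 − 29.493 = 70.81 dB.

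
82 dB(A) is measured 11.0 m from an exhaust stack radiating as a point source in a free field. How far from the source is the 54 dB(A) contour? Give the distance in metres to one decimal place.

276.3 m

The 28.0 dB drop corresponds to a distance ratio of 10^(28.0/20) for a point source.
r₂ = 11.0·10^((82−54)/20) = 11.0·10^(28.0/20) = 276.31 m.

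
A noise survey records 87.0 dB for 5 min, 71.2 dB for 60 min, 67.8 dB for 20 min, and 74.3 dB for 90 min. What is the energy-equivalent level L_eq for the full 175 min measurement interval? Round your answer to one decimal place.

75.2 dB

The energy average is taken in the linear domain: L_eq = 10·log₁₀[(Σ tᵢ·10^(Lᵢ/10))/T], T = 175 min.
Σ tᵢ·10^(Lᵢ/10) = 5·10^(87.0/10) + 60·10^(71.2/10) + 20·10^(67.8/10) + 90·10^(74.3/10) = 5.840e+09.
L_eq = 10·log₁₀(5.840e+09/175) = 75.23 dB.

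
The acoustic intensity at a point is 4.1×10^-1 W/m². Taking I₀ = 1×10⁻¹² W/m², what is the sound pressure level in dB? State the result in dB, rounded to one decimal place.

I/I₀ = 4.1×10^-1/10⁻¹² = 4.1×10^11, and L = 10·log₁₀(I/I₀).
L = 10·(0.6128 + 11) = 116.13 dB.

116.1 dB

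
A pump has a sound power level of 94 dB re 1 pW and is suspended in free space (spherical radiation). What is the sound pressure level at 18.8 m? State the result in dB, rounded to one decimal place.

Free-field spherical radiation: L_p = L_w − 10·log₁₀(4π·r²), r = 18.8 m.
4π·r² = 4441 m², 10·log₁₀ of that is 36.475 dB.
L_p = 94 − 36.475 = 57.52 dB.

57.5 dB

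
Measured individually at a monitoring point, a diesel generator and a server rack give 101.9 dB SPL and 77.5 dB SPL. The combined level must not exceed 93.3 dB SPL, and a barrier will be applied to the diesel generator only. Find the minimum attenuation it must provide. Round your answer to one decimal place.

8.7 dB

Fixed contribution from the other source: Σ 10^(L/10) = 10^(77.5/10) = 5.623e+07 (77.50 dB SPL).
To meet 93.3 dB SPL overall, the treated diesel generator may contribute at most 10^(93.3/10) − 5.623e+07 = 2.082e+09, i.e. 93.18 dB SPL.
Required insertion loss = 101.9 − 93.18 = 8.72 dB.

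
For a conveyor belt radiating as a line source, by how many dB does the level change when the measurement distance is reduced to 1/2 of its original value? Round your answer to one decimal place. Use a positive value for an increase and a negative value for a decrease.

+3.0 dB

With cylindrical spreading the level changes by −10·log₁₀(r₂/r₁).
ΔL = −10·log₁₀(0.5) = +3.01 dB.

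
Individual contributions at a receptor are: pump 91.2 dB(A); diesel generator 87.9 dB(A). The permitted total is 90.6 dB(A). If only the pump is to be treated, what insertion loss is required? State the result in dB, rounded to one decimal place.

3.9 dB

Everything except the pump sums to 10^(87.9/10) = 6.166e+08 in linear terms, 87.90 dB(A).
To meet 90.6 dB(A) overall, the treated pump may contribute at most 10^(90.6/10) − 6.166e+08 = 5.316e+08, i.e. 87.26 dB(A).
Required insertion loss = 91.2 − 87.26 = 3.94 dB.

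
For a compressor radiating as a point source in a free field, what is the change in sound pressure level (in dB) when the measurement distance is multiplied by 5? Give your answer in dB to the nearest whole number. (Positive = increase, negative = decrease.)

Point-source spreading: ΔL = −20·log₁₀(r₂/r₁).
ΔL = −20·log₁₀(5) = -13.98 dB.

-14 dB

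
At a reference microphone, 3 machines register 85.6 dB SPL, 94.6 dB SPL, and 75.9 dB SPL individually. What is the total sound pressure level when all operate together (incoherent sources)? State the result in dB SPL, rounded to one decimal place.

For uncorrelated sources the intensities add, so convert each level to linear form, sum, and take 10·log₁₀ of the total.
Σ 10^(L/10) = 10^(85.6/10) + 10^(94.6/10) + 10^(75.9/10) = 3.286e+09.
L_total = 10·log₁₀(3.286e+09) = 95.17 dB SPL.

95.2 dB SPL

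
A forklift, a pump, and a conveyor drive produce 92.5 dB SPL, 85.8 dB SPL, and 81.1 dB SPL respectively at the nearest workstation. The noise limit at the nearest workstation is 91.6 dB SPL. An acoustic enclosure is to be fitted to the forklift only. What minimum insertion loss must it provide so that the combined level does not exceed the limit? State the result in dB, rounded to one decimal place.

Everything except the forklift sums to 10^(85.8/10) + 10^(81.1/10) = 5.090e+08 in linear terms, 87.07 dB SPL.
The limit corresponds to 10^(91.6/10) = 1.445e+09; subtracting the fixed part leaves 9.364e+08 for the forklift, i.e. 89.71 dB SPL.
Required insertion loss = 92.5 − 89.71 = 2.79 dB.

2.8 dB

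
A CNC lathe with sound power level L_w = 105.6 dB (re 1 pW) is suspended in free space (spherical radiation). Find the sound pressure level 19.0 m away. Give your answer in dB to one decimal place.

Free-field spherical radiation: L_p = L_w − 10·log₁₀(4π·r²), r = 19.0 m.
4π·r² = 4536 m², 10·log₁₀ of that is 36.567 dB.
L_p = 105.6 − 36.567 = 69.03 dB.

69.0 dB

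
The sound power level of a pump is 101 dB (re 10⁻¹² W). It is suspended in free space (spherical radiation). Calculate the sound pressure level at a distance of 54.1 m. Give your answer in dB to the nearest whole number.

55 dB

The power spreads over a sphere of area 4π·r², so L_p = L_w − 10·log₁₀(4π·r²).
4π·r² = 3.678e+04 m², 10·log₁₀ of that is 45.656 dB.
L_p = 101 − 45.656 = 55.34 dB.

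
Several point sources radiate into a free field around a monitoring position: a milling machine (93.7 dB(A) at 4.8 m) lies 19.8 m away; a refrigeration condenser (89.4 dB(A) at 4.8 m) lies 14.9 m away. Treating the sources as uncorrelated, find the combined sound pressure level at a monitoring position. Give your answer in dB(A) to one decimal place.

83.6 dB(A)

First find each source's level at the receiver (point-source: −20·log₁₀(r/r_ref)), then combine on an intensity basis.
milling machine: 93.7 − 20·log₁₀(19.8/4.8) = 93.7 − 12.31 = 81.39 dB(A).
refrigeration condenser: 89.4 − 20·log₁₀(14.9/4.8) = 89.4 − 9.84 = 79.56 dB(A).
Σ 10^(L/10) = 2.282e+08 → L_total = 10·log₁₀(2.282e+08) = 83.58 dB(A).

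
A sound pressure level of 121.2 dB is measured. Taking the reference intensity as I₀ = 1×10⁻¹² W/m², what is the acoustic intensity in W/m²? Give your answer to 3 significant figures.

1.32 W/m²

I/I₀ = 10^(121.2/10) = 1.318e+12, so I = 1.318e+12 × 10⁻¹² W/m².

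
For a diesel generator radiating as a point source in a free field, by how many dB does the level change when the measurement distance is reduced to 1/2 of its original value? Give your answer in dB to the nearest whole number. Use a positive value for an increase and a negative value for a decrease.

+6 dB

With spherical spreading the level changes by −20·log₁₀(r₂/r₁).
ΔL = −20·log₁₀(0.5) = +6.02 dB.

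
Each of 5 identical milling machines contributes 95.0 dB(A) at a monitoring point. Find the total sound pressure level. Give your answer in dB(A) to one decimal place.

With 5 equal, uncorrelated contributions the intensity is 5× that of one unit, giving a rise of 10·log₁₀ 5.
L_total = 95.0 + 10·log₁₀(5) = 95.0 + 6.990 = 101.99 dB(A).

102.0 dB(A)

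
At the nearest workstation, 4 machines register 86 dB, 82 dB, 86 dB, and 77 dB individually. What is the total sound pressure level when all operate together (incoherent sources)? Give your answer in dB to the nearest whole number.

For uncorrelated sources the intensities add, so convert each level to linear form, sum, and take 10·log₁₀ of the total.
Σ 10^(L/10) = 10^(86/10) + 10^(82/10) + 10^(86/10) + 10^(77/10) = 1.005e+09.
L_total = 10·log₁₀(1.005e+09) = 90.02 dB.

90 dB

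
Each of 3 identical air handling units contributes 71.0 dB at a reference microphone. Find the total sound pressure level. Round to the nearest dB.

76 dB

With 3 equal, uncorrelated contributions the intensity is 3× that of one unit, giving a rise of 10·log₁₀ 3.
L_total = 71.0 + 10·log₁₀(3) = 71.0 + 4.771 = 75.77 dB.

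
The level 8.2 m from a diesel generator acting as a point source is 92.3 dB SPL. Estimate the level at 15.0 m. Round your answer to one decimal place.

87.1 dB SPL

Point-source attenuation: ΔL = 20·log₁₀(r₂/r₁) = 20·log₁₀(15.0/8.2) = 5.246 dB.
L₂ = 92.3 − 20·log₁₀(15.0/8.2) = 92.3 − 5.246 = 87.05 dB SPL.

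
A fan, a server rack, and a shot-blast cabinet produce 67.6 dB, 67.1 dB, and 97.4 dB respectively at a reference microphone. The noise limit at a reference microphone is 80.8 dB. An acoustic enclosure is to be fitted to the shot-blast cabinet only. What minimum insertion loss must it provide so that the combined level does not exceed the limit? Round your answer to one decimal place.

17.0 dB

Fixed contribution from the other sources: Σ 10^(L/10) = 10^(67.6/10) + 10^(67.1/10) = 1.088e+07 (70.37 dB).
The limit corresponds to 10^(80.8/10) = 1.202e+08; subtracting the fixed part leaves 1.093e+08 for the shot-blast cabinet, i.e. 80.39 dB.
So the shot-blast cabinet must be reduced from 97.4 to 80.39 dB: IL = 17.01 dB.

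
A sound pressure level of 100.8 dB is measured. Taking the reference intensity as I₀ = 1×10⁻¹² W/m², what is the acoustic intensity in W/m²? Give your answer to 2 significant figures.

L = 10·log₁₀(I/I₀) ⇒ I = I₀·10^(L/10) = 10⁻¹² × 10^10.08.

0.012 W/m²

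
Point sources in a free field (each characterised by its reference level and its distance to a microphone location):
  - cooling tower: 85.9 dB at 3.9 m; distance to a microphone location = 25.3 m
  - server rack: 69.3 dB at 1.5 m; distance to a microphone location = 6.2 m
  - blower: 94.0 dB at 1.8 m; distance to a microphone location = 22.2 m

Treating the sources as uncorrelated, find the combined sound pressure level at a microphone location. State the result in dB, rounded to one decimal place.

74.2 dB

First find each source's level at the receiver (point-source: −20·log₁₀(r/r_ref)), then combine on an intensity basis.
cooling tower: 85.9 − 20·log₁₀(25.3/3.9) = 85.9 − 16.24 = 69.66 dB.
server rack: 69.3 − 20·log₁₀(6.2/1.5) = 69.3 − 12.33 = 56.97 dB.
blower: 94.0 − 20·log₁₀(22.2/1.8) = 94.0 − 21.82 = 72.18 dB.
Σ 10^(L/10) = 2.626e+07 → L_total = 10·log₁₀(2.626e+07) = 74.19 dB.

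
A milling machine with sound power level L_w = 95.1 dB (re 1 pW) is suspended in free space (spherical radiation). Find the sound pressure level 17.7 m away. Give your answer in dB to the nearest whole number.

Free-field spherical radiation: L_p = L_w − 10·log₁₀(4π·r²), r = 17.7 m.
4π·r² = 3937 m², 10·log₁₀ of that is 35.952 dB.
L_p = 95.1 − 35.952 = 59.15 dB.

59 dB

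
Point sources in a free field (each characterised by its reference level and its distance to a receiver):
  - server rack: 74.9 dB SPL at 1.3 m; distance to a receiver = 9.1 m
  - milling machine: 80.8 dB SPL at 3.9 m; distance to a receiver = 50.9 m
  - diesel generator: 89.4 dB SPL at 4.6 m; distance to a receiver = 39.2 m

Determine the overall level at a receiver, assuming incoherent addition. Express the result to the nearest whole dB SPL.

Propagate each source to the receiver with L = L_ref − 20·log₁₀(r/r_ref), then add intensities.
server rack: 74.9 − 20·log₁₀(9.1/1.3) = 74.9 − 16.90 = 58.00 dB SPL.
milling machine: 80.8 − 20·log₁₀(50.9/3.9) = 80.8 − 22.31 = 58.49 dB SPL.
diesel generator: 89.4 − 20·log₁₀(39.2/4.6) = 89.4 − 18.61 = 70.79 dB SPL.
Σ 10^(L/10) = 1.333e+07 → L_total = 10·log₁₀(1.333e+07) = 71.25 dB SPL.

71 dB SPL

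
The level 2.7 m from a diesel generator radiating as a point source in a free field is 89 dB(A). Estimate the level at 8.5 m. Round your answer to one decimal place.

79.0 dB(A)

For a point source, L₂ = L₁ − 20·log₁₀(r₂/r₁).
L₂ = 89 − 20·log₁₀(8.5/2.7) = 89 − 9.961 = 79.04 dB(A).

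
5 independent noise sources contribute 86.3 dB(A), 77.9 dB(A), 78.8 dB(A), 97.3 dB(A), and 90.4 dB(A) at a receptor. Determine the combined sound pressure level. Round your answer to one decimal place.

98.5 dB(A)

Incoherent sources combine by intensity addition: L_total = 10·log₁₀(Σ 10^(L_i/10)).
Σ 10^(L/10) = 10^(86.3/10) + 10^(77.9/10) + 10^(78.8/10) + 10^(97.3/10) + 10^(90.4/10) = 7.031e+09.
L_total = 10·log₁₀(7.031e+09) = 98.47 dB(A).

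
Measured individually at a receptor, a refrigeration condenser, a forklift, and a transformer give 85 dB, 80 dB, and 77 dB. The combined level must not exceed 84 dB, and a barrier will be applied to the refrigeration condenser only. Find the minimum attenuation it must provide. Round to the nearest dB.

Everything except the refrigeration condenser sums to 10^(80/10) + 10^(77/10) = 1.501e+08 in linear terms, 81.76 dB.
The limit corresponds to 10^(84/10) = 2.512e+08; subtracting the fixed part leaves 1.011e+08 for the refrigeration condenser, i.e. 80.05 dB.
Required insertion loss = 85 − 80.05 = 4.95 dB.

5 dB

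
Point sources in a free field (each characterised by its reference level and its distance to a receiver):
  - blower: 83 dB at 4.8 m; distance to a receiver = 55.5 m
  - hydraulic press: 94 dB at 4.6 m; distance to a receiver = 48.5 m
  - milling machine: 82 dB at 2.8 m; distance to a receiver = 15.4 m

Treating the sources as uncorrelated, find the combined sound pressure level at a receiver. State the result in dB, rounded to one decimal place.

First find each source's level at the receiver (point-source: −20·log₁₀(r/r_ref)), then combine on an intensity basis.
blower: 83 − 20·log₁₀(55.5/4.8) = 83 − 21.26 = 61.74 dB.
hydraulic press: 94 − 20·log₁₀(48.5/4.6) = 94 − 20.46 = 73.54 dB.
milling machine: 82 − 20·log₁₀(15.4/2.8) = 82 − 14.81 = 67.19 dB.
Σ 10^(L/10) = 2.933e+07 → L_total = 10·log₁₀(2.933e+07) = 74.67 dB.

74.7 dB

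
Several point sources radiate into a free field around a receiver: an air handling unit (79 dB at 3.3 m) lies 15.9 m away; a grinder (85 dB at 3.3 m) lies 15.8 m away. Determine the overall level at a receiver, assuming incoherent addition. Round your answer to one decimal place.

Propagate each source to the receiver with L = L_ref − 20·log₁₀(r/r_ref), then add intensities.
air handling unit: 79 − 20·log₁₀(15.9/3.3) = 79 − 13.66 = 65.34 dB.
grinder: 85 − 20·log₁₀(15.8/3.3) = 85 − 13.60 = 71.40 dB.
Σ 10^(L/10) = 1.722e+07 → L_total = 10·log₁₀(1.722e+07) = 72.36 dB.

72.4 dB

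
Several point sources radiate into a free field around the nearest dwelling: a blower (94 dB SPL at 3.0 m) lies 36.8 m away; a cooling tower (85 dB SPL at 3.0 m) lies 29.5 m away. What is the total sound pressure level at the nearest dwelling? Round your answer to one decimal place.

73.0 dB SPL

First find each source's level at the receiver (point-source: −20·log₁₀(r/r_ref)), then combine on an intensity basis.
blower: 94 − 20·log₁₀(36.8/3.0) = 94 − 21.77 = 72.23 dB SPL.
cooling tower: 85 − 20·log₁₀(29.5/3.0) = 85 − 19.85 = 65.15 dB SPL.
Σ 10^(L/10) = 1.996e+07 → L_total = 10·log₁₀(1.996e+07) = 73.00 dB SPL.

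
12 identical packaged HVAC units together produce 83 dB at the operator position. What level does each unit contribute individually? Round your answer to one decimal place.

For N identical incoherent sources L_total = L₁ + 10·log₁₀ N, so L₁ = 83 − 10·log₁₀(12) = 83 − 10.792.

72.2 dB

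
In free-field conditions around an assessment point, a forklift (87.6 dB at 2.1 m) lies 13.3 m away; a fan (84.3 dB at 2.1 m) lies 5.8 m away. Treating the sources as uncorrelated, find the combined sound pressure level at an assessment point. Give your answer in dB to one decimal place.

77.0 dB

Apply inverse-square spreading to bring every level to the receiver, then sum 10^(L/10).
forklift: 87.6 − 20·log₁₀(13.3/2.1) = 87.6 − 16.03 = 71.57 dB.
fan: 84.3 − 20·log₁₀(5.8/2.1) = 84.3 − 8.82 = 75.48 dB.
Σ 10^(L/10) = 4.963e+07 → L_total = 10·log₁₀(4.963e+07) = 76.96 dB.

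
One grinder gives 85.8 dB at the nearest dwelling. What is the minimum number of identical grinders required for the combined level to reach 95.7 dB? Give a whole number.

N identical sources give L₁ + 10·log₁₀ N, so require 10·log₁₀ N ≥ 95.7 − 85.8 = 9.9 dB.
N ≥ 10^(9.9/10) = 9.772, so N = 10.

10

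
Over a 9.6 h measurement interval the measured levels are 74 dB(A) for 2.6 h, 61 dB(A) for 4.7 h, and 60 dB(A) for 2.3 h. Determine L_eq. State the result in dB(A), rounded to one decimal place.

68.8 dB(A)

The energy average is taken in the linear domain: L_eq = 10·log₁₀[(Σ tᵢ·10^(Lᵢ/10))/T], T = 9.6 h.
Σ tᵢ·10^(Lᵢ/10) = 2.6·10^(74/10) + 4.7·10^(61/10) + 2.3·10^(60/10) = 7.353e+07.
L_eq = 10·log₁₀(7.353e+07/9.6) = 68.84 dB(A).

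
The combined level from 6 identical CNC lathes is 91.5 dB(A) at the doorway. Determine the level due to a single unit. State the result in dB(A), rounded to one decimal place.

For N identical incoherent sources L_total = L₁ + 10·log₁₀ N, so L₁ = 91.5 − 10·log₁₀(6) = 91.5 − 7.782.

83.7 dB(A)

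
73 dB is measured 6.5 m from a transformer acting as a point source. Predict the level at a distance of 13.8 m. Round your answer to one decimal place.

Point-source attenuation: ΔL = 20·log₁₀(r₂/r₁) = 20·log₁₀(13.8/6.5) = 6.539 dB.
L₂ = 73 − 20·log₁₀(13.8/6.5) = 73 − 6.539 = 66.46 dB.

66.5 dB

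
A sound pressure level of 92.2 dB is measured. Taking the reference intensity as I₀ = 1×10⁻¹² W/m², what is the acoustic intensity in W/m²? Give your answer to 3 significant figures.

0.00166 W/m²

I/I₀ = 10^(92.2/10) = 1.66e+09, so I = 1.66e+09 × 10⁻¹² W/m².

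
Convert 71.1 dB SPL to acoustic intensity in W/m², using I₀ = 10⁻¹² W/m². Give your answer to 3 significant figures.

1.29e-05 W/m²

I/I₀ = 10^(71.1/10) = 1.288e+07, so I = 1.288e+07 × 10⁻¹² W/m².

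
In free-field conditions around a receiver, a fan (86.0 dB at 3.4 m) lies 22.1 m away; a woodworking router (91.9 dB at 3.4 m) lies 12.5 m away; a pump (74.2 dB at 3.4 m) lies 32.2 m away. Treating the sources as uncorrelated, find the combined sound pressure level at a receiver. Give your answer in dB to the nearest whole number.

First find each source's level at the receiver (point-source: −20·log₁₀(r/r_ref)), then combine on an intensity basis.
fan: 86.0 − 20·log₁₀(22.1/3.4) = 86.0 − 16.26 = 69.74 dB.
woodworking router: 91.9 − 20·log₁₀(12.5/3.4) = 91.9 − 11.31 = 80.59 dB.
pump: 74.2 − 20·log₁₀(32.2/3.4) = 74.2 − 19.53 = 54.67 dB.
Σ 10^(L/10) = 1.243e+08 → L_total = 10·log₁₀(1.243e+08) = 80.94 dB.

81 dB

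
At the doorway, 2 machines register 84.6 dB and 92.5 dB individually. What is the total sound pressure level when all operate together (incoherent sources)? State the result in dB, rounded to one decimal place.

For uncorrelated sources the intensities add, so convert each level to linear form, sum, and take 10·log₁₀ of the total.
Σ 10^(L/10) = 10^(84.6/10) + 10^(92.5/10) = 2.067e+09.
L_total = 10·log₁₀(2.067e+09) = 93.15 dB.

93.2 dB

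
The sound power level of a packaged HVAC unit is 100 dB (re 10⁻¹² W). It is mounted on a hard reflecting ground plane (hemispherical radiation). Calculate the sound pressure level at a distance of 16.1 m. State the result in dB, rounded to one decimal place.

67.9 dB

The power spreads over a hemisphere of area 2π·r², so L_p = L_w − 10·log₁₀(2π·r²).
2π·r² = 1629 m², 10·log₁₀ of that is 32.118 dB.
L_p = 100 − 32.118 = 67.88 dB.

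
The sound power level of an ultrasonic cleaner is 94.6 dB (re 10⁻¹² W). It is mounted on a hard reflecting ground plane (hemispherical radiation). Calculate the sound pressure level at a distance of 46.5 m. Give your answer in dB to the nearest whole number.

The power spreads over a hemisphere of area 2π·r², so L_p = L_w − 10·log₁₀(2π·r²).
2π·r² = 1.359e+04 m², 10·log₁₀ of that is 41.331 dB.
L_p = 94.6 − 41.331 = 53.27 dB.

53 dB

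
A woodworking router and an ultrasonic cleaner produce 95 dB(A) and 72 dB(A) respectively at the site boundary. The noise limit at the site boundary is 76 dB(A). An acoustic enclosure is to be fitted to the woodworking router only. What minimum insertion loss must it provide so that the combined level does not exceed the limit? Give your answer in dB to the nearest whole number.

Fixed contribution from the other source: Σ 10^(L/10) = 10^(72/10) = 1.585e+07 (72.00 dB(A)).
The limit corresponds to 10^(76/10) = 3.981e+07; subtracting the fixed part leaves 2.396e+07 for the woodworking router, i.e. 73.80 dB(A).
Required insertion loss = 95 − 73.80 = 21.20 dB.

21 dB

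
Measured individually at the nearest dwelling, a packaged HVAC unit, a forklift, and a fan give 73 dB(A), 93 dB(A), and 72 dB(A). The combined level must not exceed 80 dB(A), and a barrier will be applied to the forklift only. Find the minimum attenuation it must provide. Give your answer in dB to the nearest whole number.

Fixed contribution from the other sources: Σ 10^(L/10) = 10^(73/10) + 10^(72/10) = 3.580e+07 (75.54 dB(A)).
The limit corresponds to 10^(80/10) = 1.000e+08; subtracting the fixed part leaves 6.420e+07 for the forklift, i.e. 78.08 dB(A).
Required insertion loss = 93 − 78.08 = 14.92 dB.

15 dB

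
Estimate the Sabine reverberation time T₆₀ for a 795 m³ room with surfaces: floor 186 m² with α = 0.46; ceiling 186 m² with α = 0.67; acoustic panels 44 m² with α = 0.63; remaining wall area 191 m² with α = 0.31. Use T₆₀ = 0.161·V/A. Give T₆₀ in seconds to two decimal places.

0.43 s

A = Σ Sᵢαᵢ = 186·0.46 + 186·0.67 + 44·0.63 + 191·0.31 = 297.11 m².
T₆₀ = 0.161 × 795 / 297.11 = 0.431 s.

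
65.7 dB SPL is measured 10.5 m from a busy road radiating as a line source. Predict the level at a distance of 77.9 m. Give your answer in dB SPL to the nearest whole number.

Line-source attenuation: ΔL = 10·log₁₀(r₂/r₁) = 10·log₁₀(77.9/10.5) = 8.703 dB.
L₂ = 65.7 − 10·log₁₀(77.9/10.5) = 65.7 − 8.703 = 57.00 dB SPL.

57 dB SPL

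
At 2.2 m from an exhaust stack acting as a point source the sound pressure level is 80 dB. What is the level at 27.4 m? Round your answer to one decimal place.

Point-source attenuation: ΔL = 20·log₁₀(r₂/r₁) = 20·log₁₀(27.4/2.2) = 21.907 dB.
L₂ = 80 − 20·log₁₀(27.4/2.2) = 80 − 21.907 = 58.09 dB.

58.1 dB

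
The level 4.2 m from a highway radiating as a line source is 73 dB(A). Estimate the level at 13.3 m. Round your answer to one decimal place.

Line-source attenuation: ΔL = 10·log₁₀(r₂/r₁) = 10·log₁₀(13.3/4.2) = 5.006 dB.
L₂ = 73 − 10·log₁₀(13.3/4.2) = 73 − 5.006 = 67.99 dB(A).

68.0 dB(A)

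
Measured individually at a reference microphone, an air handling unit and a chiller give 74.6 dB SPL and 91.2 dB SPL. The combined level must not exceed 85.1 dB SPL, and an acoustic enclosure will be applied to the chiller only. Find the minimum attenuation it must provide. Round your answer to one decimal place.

6.5 dB

Everything except the chiller sums to 10^(74.6/10) = 2.884e+07 in linear terms, 74.60 dB SPL.
To meet 85.1 dB SPL overall, the treated chiller may contribute at most 10^(85.1/10) − 2.884e+07 = 2.948e+08, i.e. 84.69 dB SPL.
Required insertion loss = 91.2 − 84.69 = 6.51 dB.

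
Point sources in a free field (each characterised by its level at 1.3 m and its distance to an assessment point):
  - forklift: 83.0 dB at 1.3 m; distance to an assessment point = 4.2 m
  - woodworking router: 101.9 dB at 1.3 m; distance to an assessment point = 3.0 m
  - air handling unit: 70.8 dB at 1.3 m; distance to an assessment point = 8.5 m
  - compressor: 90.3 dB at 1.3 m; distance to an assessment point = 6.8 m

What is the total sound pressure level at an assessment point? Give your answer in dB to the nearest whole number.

95 dB

First find each source's level at the receiver (point-source: −20·log₁₀(r/r_ref)), then combine on an intensity basis.
forklift: 83.0 − 20·log₁₀(4.2/1.3) = 83.0 − 10.19 = 72.81 dB.
woodworking router: 101.9 − 20·log₁₀(3.0/1.3) = 101.9 − 7.26 = 94.64 dB.
air handling unit: 70.8 − 20·log₁₀(8.5/1.3) = 70.8 − 16.31 = 54.49 dB.
compressor: 90.3 − 20·log₁₀(6.8/1.3) = 90.3 − 14.37 = 75.93 dB.
Σ 10^(L/10) = 2.967e+09 → L_total = 10·log₁₀(2.967e+09) = 94.72 dB.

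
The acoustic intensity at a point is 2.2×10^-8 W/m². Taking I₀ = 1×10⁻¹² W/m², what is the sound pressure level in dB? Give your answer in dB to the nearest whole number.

43 dB

L = 10·log₁₀(I/I₀) = 10·log₁₀(2.2×10^-8/10⁻¹²) = 10·log₁₀(2.2×10^4).
L = 10·(0.3424 + 4) = 43.42 dB.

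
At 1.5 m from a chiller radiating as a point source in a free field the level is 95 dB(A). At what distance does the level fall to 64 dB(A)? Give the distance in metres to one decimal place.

53.2 m

The 31.0 dB drop corresponds to a distance ratio of 10^(31.0/20) for a point source.
r₂ = 1.5·10^((95−64)/20) = 1.5·10^(31.0/20) = 53.22 m.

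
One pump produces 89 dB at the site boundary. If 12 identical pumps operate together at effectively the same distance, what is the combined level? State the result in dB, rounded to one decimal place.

N identical incoherent sources raise the level by 10·log₁₀ N.
L_total = 89 + 10·log₁₀(12) = 89 + 10.792 = 99.79 dB.

99.8 dB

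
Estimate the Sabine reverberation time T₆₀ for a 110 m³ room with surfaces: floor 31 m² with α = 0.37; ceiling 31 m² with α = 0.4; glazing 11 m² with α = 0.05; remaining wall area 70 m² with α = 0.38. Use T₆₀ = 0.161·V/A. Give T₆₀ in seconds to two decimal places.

Total absorption A = 31·0.37 + 31·0.4 + 11·0.05 + 70·0.38 = 51.02 m² sabins.
T₆₀ = 0.161 × 110 / 51.02 = 0.347 s.

0.35 s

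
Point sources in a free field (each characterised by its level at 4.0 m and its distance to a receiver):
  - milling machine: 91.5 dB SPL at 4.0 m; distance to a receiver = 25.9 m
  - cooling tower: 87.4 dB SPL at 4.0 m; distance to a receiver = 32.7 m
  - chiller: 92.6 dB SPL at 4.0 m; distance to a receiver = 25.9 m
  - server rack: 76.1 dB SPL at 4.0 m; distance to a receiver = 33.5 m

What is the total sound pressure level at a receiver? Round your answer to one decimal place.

Propagate each source to the receiver with L = L_ref − 20·log₁₀(r/r_ref), then add intensities.
milling machine: 91.5 − 20·log₁₀(25.9/4.0) = 91.5 − 16.22 = 75.28 dB SPL.
cooling tower: 87.4 − 20·log₁₀(32.7/4.0) = 87.4 − 18.25 = 69.15 dB SPL.
chiller: 92.6 − 20·log₁₀(25.9/4.0) = 92.6 − 16.22 = 76.38 dB SPL.
server rack: 76.1 − 20·log₁₀(33.5/4.0) = 76.1 − 18.46 = 57.64 dB SPL.
Σ 10^(L/10) = 8.590e+07 → L_total = 10·log₁₀(8.590e+07) = 79.34 dB SPL.

79.3 dB SPL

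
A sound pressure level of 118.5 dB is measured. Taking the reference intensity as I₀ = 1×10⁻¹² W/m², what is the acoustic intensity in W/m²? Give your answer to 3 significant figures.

0.708 W/m²

L = 10·log₁₀(I/I₀) ⇒ I = I₀·10^(L/10) = 10⁻¹² × 10^11.85.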